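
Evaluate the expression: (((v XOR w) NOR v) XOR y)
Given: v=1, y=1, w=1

Substituting: (((1 XOR 1) NOR 1) XOR 1)
= 1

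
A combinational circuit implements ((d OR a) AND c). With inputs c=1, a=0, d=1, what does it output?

Substituting: ((1 OR 0) AND 1)
= 1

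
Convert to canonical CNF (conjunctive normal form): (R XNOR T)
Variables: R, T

(R OR NOT T) AND (NOT R OR T)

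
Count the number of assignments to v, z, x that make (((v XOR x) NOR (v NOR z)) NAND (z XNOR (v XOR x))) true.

Satisfying assignments: (0,0,0), (0,0,1), (0,1,0), (0,1,1), (1,0,0), (1,1,0), (1,1,1)
Count: 7 out of 8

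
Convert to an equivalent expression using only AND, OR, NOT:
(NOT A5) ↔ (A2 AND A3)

((NOT A5) AND (A2 AND A3)) OR (A5 AND NOT (A2 AND A3))
(Biconditional = both true or both false)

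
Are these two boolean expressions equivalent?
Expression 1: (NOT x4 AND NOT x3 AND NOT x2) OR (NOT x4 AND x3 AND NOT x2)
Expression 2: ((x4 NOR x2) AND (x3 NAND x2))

Yes, they are equivalent — the two output columns agree on all 8 assignments:
x4 | x3 | x2 | Expression 1 | Expression 2
------------------------------------------
0 | 0 | 0 | 1 | 1
0 | 0 | 1 | 0 | 0
0 | 1 | 0 | 1 | 1
0 | 1 | 1 | 0 | 0
1 | 0 | 0 | 0 | 0
1 | 0 | 1 | 0 | 0
1 | 1 | 0 | 0 | 0
1 | 1 | 1 | 0 | 0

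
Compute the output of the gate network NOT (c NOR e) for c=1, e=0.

Substituting: NOT (1 NOR 0)
= 1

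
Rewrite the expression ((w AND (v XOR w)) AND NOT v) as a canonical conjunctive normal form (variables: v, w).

(v OR w) AND (NOT v OR w) AND (NOT v OR NOT w)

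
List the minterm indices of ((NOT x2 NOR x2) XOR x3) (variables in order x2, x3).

Σm(1, 3) = (NOT x2 AND x3) OR (x2 AND x3)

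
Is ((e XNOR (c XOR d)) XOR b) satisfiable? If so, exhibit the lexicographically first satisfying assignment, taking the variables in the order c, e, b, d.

c=0, e=0, b=0, d=0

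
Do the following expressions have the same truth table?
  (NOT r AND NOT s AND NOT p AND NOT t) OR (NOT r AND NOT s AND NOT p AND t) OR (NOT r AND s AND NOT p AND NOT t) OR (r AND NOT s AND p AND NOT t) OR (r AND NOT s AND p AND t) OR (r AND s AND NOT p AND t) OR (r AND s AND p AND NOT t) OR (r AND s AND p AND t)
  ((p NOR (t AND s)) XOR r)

Yes, they are equivalent — the two output columns agree on all 16 assignments:
r | s | p | t | Expression 1 | Expression 2
-------------------------------------------
0 | 0 | 0 | 0 | 1 | 1
0 | 0 | 0 | 1 | 1 | 1
0 | 0 | 1 | 0 | 0 | 0
0 | 0 | 1 | 1 | 0 | 0
0 | 1 | 0 | 0 | 1 | 1
0 | 1 | 0 | 1 | 0 | 0
0 | 1 | 1 | 0 | 0 | 0
0 | 1 | 1 | 1 | 0 | 0
1 | 0 | 0 | 0 | 0 | 0
1 | 0 | 0 | 1 | 0 | 0
1 | 0 | 1 | 0 | 1 | 1
1 | 0 | 1 | 1 | 1 | 1
1 | 1 | 0 | 0 | 0 | 0
1 | 1 | 0 | 1 | 1 | 1
1 | 1 | 1 | 0 | 1 | 1
1 | 1 | 1 | 1 | 1 | 1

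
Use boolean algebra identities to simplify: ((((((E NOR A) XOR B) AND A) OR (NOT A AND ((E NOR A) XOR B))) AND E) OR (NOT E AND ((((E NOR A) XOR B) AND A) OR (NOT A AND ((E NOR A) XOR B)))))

By distribution ((E AND v) OR (E AND NOT v) = E) then distribution ((E AND v) OR (E AND NOT v) = E):
= ((E NOR A) XOR B)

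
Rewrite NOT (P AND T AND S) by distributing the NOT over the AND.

NOT P OR NOT T OR NOT S
De Morgan's: NOT(AND of terms) = OR of negations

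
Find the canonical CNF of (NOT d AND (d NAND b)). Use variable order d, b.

(NOT d OR b) AND (NOT d OR NOT b)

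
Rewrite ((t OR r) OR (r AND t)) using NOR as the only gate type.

((((t NOR r) NOR (t NOR r)) NOR ((r NOR r) NOR (t NOR t))) NOR (((t NOR r) NOR (t NOR r)) NOR ((r NOR r) NOR (t NOR t))))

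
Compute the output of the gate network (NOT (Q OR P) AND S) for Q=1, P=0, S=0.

Substituting: (NOT (1 OR 0) AND 0)
= 0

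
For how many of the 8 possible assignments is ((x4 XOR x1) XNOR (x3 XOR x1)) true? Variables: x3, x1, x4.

Satisfying assignments: (0,0,0), (0,1,0), (1,0,1), (1,1,1)
Count: 4 out of 8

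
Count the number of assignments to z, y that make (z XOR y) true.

Satisfying assignments: (0,1), (1,0)
Count: 2 out of 4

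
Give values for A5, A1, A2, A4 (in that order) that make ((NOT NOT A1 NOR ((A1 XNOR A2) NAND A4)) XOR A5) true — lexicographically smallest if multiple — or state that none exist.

A5=0, A1=0, A2=0, A4=1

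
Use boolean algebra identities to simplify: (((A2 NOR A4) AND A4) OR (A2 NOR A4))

By absorption (E OR (E AND v) = E):
= (A2 NOR A4)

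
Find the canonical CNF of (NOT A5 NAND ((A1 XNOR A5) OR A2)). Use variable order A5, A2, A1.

(A5 OR A2 OR A1) AND (A5 OR NOT A2 OR A1) AND (A5 OR NOT A2 OR NOT A1)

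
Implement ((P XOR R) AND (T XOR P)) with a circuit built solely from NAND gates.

((((P NAND (P NAND R)) NAND (R NAND (P NAND R))) NAND ((T NAND (T NAND P)) NAND (P NAND (T NAND P)))) NAND (((P NAND (P NAND R)) NAND (R NAND (P NAND R))) NAND ((T NAND (T NAND P)) NAND (P NAND (T NAND P)))))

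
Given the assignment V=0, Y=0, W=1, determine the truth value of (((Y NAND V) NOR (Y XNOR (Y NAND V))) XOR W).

Substituting: (((0 NAND 0) NOR (0 XNOR (0 NAND 0))) XOR 1)
= 1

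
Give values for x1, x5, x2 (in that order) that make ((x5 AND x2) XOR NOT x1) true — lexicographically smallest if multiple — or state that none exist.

x1=0, x5=0, x2=0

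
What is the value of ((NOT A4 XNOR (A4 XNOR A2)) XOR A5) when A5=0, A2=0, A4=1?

Substituting: ((NOT 1 XNOR (1 XNOR 0)) XOR 0)
= 1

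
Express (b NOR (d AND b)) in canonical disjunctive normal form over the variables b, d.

(NOT b AND NOT d) OR (NOT b AND d)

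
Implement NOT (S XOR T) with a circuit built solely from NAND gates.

(((S NAND (S NAND T)) NAND (T NAND (S NAND T))) NAND ((S NAND (S NAND T)) NAND (T NAND (S NAND T))))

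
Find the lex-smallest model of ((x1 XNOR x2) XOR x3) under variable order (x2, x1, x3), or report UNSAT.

x2=0, x1=0, x3=0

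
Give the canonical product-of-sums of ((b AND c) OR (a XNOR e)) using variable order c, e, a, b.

ΠM(2, 3, 4, 5, 10, 12) = (c OR e OR NOT a OR b) AND (c OR e OR NOT a OR NOT b) AND (c OR NOT e OR a OR b) AND (c OR NOT e OR a OR NOT b) AND (NOT c OR e OR NOT a OR b) AND (NOT c OR NOT e OR a OR b)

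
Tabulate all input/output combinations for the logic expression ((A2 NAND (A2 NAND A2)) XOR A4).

A2 | A4 | Output
----------------
0 | 0 | 1
0 | 1 | 0
1 | 0 | 1
1 | 1 | 0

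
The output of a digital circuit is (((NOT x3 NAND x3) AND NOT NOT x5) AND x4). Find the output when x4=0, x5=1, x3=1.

Substituting: (((NOT 1 NAND 1) AND NOT NOT 1) AND 0)
= 0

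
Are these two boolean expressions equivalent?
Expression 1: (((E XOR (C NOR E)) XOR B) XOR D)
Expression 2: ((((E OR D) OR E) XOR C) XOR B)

No. Counterexample: with E=0, C=0, B=0, D=0, Expression 1 = 1 but Expression 2 = 0.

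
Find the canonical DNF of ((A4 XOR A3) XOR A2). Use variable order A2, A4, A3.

(NOT A2 AND NOT A4 AND A3) OR (NOT A2 AND A4 AND NOT A3) OR (A2 AND NOT A4 AND NOT A3) OR (A2 AND A4 AND A3)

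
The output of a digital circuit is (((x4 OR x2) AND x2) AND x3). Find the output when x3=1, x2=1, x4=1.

Substituting: (((1 OR 1) AND 1) AND 1)
= 1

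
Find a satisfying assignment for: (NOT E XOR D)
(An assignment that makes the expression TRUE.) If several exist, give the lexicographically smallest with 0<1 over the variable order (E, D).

E=0, D=0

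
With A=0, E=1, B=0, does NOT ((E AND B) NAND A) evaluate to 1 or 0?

Substituting: NOT ((1 AND 0) NAND 0)
= 0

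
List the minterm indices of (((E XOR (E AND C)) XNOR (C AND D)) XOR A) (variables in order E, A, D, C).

Σm(0, 1, 2, 7, 9, 12, 14, 15) = (NOT E AND NOT A AND NOT D AND NOT C) OR (NOT E AND NOT A AND NOT D AND C) OR (NOT E AND NOT A AND D AND NOT C) OR (NOT E AND A AND D AND C) OR (E AND NOT A AND NOT D AND C) OR (E AND A AND NOT D AND NOT C) OR (E AND A AND D AND NOT C) OR (E AND A AND D AND C)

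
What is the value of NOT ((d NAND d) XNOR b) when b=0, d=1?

Substituting: NOT ((1 NAND 1) XNOR 0)
= 0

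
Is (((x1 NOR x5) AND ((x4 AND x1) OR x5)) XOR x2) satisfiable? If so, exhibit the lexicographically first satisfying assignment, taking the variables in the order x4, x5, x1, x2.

x4=0, x5=0, x1=0, x2=1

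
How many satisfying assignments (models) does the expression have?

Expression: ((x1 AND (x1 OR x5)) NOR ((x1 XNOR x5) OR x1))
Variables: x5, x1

Satisfying assignments: (1,0)
Count: 1 out of 4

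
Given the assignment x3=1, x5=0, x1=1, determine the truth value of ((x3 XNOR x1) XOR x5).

Substituting: ((1 XNOR 1) XOR 0)
= 1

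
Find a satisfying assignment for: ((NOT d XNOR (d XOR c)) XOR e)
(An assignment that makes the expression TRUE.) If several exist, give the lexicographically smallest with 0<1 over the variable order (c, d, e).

c=0, d=0, e=1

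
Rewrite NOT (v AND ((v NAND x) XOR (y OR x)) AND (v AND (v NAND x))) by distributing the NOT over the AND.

NOT v OR NOT ((v NAND x) XOR (y OR x)) OR NOT (v AND (v NAND x))
De Morgan's: NOT(AND of terms) = OR of negations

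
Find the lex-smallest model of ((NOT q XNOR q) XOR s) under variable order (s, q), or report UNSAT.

s=1, q=0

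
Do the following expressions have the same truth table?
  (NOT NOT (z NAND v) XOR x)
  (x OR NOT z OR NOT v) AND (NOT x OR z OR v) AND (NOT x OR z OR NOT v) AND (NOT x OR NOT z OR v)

Yes, they are equivalent — the two output columns agree on all 8 assignments:
x | z | v | Expression 1 | Expression 2
---------------------------------------
0 | 0 | 0 | 1 | 1
0 | 0 | 1 | 1 | 1
0 | 1 | 0 | 1 | 1
0 | 1 | 1 | 0 | 0
1 | 0 | 0 | 0 | 0
1 | 0 | 1 | 0 | 0
1 | 1 | 0 | 0 | 0
1 | 1 | 1 | 1 | 1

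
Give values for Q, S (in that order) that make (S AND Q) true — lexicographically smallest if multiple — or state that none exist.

Q=1, S=1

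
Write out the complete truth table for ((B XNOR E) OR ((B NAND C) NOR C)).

E | C | B | Output
------------------
0 | 0 | 0 | 1
0 | 0 | 1 | 0
0 | 1 | 0 | 1
0 | 1 | 1 | 0
1 | 0 | 0 | 0
1 | 0 | 1 | 1
1 | 1 | 0 | 0
1 | 1 | 1 | 1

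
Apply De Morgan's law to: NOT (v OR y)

NOT v AND NOT y
De Morgan's: NOT(OR of terms) = AND of negations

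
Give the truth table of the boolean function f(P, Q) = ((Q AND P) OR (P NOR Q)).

P | Q | Output
--------------
0 | 0 | 1
0 | 1 | 0
1 | 0 | 0
1 | 1 | 1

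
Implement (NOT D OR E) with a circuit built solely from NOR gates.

(((D NOR D) NOR E) NOR ((D NOR D) NOR E))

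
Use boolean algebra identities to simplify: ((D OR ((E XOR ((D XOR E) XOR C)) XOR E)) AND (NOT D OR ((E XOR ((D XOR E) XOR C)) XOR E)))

By distribution ((E OR v) AND (E OR NOT v) = E) then XOR self-cancellation ((E XOR v) XOR v = E):
= ((D XOR E) XOR C)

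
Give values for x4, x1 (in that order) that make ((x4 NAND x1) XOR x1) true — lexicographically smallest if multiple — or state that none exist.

x4=0, x1=0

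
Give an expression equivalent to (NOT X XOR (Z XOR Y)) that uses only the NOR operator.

(((((X NOR X) NOR ((((Z NOR Y) NOR (Z NOR Y)) NOR ((Z NOR Y) NOR (Z NOR Y))) NOR ((((Z NOR Z) NOR (Y NOR Y)) NOR ((Z NOR Z) NOR (Y NOR Y))) NOR (((Z NOR Z) NOR (Y NOR Y)) NOR ((Z NOR Z) NOR (Y NOR Y)))))) NOR ((X NOR X) NOR ((((Z NOR Y) NOR (Z NOR Y)) NOR ((Z NOR Y) NOR (Z NOR Y))) NOR ((((Z NOR Z) NOR (Y NOR Y)) NOR ((Z NOR Z) NOR (Y NOR Y))) NOR (((Z NOR Z) NOR (Y NOR Y)) NOR ((Z NOR Z) NOR (Y NOR Y))))))) NOR (((X NOR X) NOR ((((Z NOR Y) NOR (Z NOR Y)) NOR ((Z NOR Y) NOR (Z NOR Y))) NOR ((((Z NOR Z) NOR (Y NOR Y)) NOR ((Z NOR Z) NOR (Y NOR Y))) NOR (((Z NOR Z) NOR (Y NOR Y)) NOR ((Z NOR Z) NOR (Y NOR Y)))))) NOR ((X NOR X) NOR ((((Z NOR Y) NOR (Z NOR Y)) NOR ((Z NOR Y) NOR (Z NOR Y))) NOR ((((Z NOR Z) NOR (Y NOR Y)) NOR ((Z NOR Z) NOR (Y NOR Y))) NOR (((Z NOR Z) NOR (Y NOR Y)) NOR ((Z NOR Z) NOR (Y NOR Y)))))))) NOR (((((X NOR X) NOR (X NOR X)) NOR (((((Z NOR Y) NOR (Z NOR Y)) NOR ((Z NOR Y) NOR (Z NOR Y))) NOR ((((Z NOR Z) NOR (Y NOR Y)) NOR ((Z NOR Z) NOR (Y NOR Y))) NOR (((Z NOR Z) NOR (Y NOR Y)) NOR ((Z NOR Z) NOR (Y NOR Y))))) NOR ((((Z NOR Y) NOR (Z NOR Y)) NOR ((Z NOR Y) NOR (Z NOR Y))) NOR ((((Z NOR Z) NOR (Y NOR Y)) NOR ((Z NOR Z) NOR (Y NOR Y))) NOR (((Z NOR Z) NOR (Y NOR Y)) NOR ((Z NOR Z) NOR (Y NOR Y))))))) NOR (((X NOR X) NOR (X NOR X)) NOR (((((Z NOR Y) NOR (Z NOR Y)) NOR ((Z NOR Y) NOR (Z NOR Y))) NOR ((((Z NOR Z) NOR (Y NOR Y)) NOR ((Z NOR Z) NOR (Y NOR Y))) NOR (((Z NOR Z) NOR (Y NOR Y)) NOR ((Z NOR Z) NOR (Y NOR Y))))) NOR ((((Z NOR Y) NOR (Z NOR Y)) NOR ((Z NOR Y) NOR (Z NOR Y))) NOR ((((Z NOR Z) NOR (Y NOR Y)) NOR ((Z NOR Z) NOR (Y NOR Y))) NOR (((Z NOR Z) NOR (Y NOR Y)) NOR ((Z NOR Z) NOR (Y NOR Y)))))))) NOR ((((X NOR X) NOR (X NOR X)) NOR (((((Z NOR Y) NOR (Z NOR Y)) NOR ((Z NOR Y) NOR (Z NOR Y))) NOR ((((Z NOR Z) NOR (Y NOR Y)) NOR ((Z NOR Z) NOR (Y NOR Y))) NOR (((Z NOR Z) NOR (Y NOR Y)) NOR ((Z NOR Z) NOR (Y NOR Y))))) NOR ((((Z NOR Y) NOR (Z NOR Y)) NOR ((Z NOR Y) NOR (Z NOR Y))) NOR ((((Z NOR Z) NOR (Y NOR Y)) NOR ((Z NOR Z) NOR (Y NOR Y))) NOR (((Z NOR Z) NOR (Y NOR Y)) NOR ((Z NOR Z) NOR (Y NOR Y))))))) NOR (((X NOR X) NOR (X NOR X)) NOR (((((Z NOR Y) NOR (Z NOR Y)) NOR ((Z NOR Y) NOR (Z NOR Y))) NOR ((((Z NOR Z) NOR (Y NOR Y)) NOR ((Z NOR Z) NOR (Y NOR Y))) NOR (((Z NOR Z) NOR (Y NOR Y)) NOR ((Z NOR Z) NOR (Y NOR Y))))) NOR ((((Z NOR Y) NOR (Z NOR Y)) NOR ((Z NOR Y) NOR (Z NOR Y))) NOR ((((Z NOR Z) NOR (Y NOR Y)) NOR ((Z NOR Z) NOR (Y NOR Y))) NOR (((Z NOR Z) NOR (Y NOR Y)) NOR ((Z NOR Z) NOR (Y NOR Y))))))))))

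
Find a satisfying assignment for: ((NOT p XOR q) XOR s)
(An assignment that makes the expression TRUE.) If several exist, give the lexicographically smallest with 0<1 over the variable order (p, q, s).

p=0, q=0, s=0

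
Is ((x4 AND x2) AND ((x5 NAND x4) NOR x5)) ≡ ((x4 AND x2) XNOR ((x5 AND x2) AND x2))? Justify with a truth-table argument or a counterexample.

No. Counterexample: with x5=0, x4=0, x2=0, Expression 1 = 0 but Expression 2 = 1.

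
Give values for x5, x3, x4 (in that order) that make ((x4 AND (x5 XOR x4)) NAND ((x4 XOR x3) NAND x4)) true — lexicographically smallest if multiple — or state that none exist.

x5=0, x3=0, x4=0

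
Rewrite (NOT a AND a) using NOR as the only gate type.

(((a NOR a) NOR (a NOR a)) NOR (a NOR a))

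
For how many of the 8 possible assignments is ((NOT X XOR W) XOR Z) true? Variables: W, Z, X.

Satisfying assignments: (0,0,0), (0,1,1), (1,0,1), (1,1,0)
Count: 4 out of 8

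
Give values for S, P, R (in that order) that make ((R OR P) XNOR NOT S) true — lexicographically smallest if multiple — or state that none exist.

S=0, P=0, R=1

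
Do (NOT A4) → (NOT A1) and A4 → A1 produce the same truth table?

No, Inverse is not equivalent to original (counterexample: A4=0, A1=1)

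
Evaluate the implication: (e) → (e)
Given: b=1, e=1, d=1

Antecedent (e) = 1; consequent (e) = 1.
1 → 1 = 1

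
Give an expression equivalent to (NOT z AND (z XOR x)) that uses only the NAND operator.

(((z NAND z) NAND ((z NAND (z NAND x)) NAND (x NAND (z NAND x)))) NAND ((z NAND z) NAND ((z NAND (z NAND x)) NAND (x NAND (z NAND x)))))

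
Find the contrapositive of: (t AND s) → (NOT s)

Contrapositive: s → NOT (t AND s)
Note: A statement and its contrapositive are logically equivalent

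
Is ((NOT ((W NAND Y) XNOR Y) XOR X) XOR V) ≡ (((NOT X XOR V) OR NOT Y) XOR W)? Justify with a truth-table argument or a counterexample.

No. Counterexample: with X=0, V=0, W=0, Y=1, Expression 1 = 0 but Expression 2 = 1.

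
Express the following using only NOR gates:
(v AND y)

((v NOR v) NOR (y NOR y))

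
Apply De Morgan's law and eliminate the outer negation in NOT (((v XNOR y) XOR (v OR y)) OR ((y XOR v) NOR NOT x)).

NOT ((v XNOR y) XOR (v OR y)) AND NOT ((y XOR v) NOR NOT x)
De Morgan's: NOT(OR of terms) = AND of negations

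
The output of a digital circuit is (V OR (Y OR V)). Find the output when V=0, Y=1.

Substituting: (0 OR (1 OR 0))
= 1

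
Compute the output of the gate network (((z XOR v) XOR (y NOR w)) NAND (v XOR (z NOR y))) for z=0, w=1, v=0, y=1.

Substituting: (((0 XOR 0) XOR (1 NOR 1)) NAND (0 XOR (0 NOR 1)))
= 1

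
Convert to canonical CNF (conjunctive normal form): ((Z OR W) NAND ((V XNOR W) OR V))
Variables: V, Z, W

(V OR NOT Z OR W) AND (NOT V OR Z OR NOT W) AND (NOT V OR NOT Z OR W) AND (NOT V OR NOT Z OR NOT W)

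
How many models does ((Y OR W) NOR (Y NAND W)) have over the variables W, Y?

No assignment satisfies the expression.
Count: 0 out of 4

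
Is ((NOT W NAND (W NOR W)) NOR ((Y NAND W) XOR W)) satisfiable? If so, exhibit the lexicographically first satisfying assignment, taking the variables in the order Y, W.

UNSATISFIABLE - no assignment makes this expression true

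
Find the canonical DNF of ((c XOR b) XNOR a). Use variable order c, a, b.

(NOT c AND NOT a AND NOT b) OR (NOT c AND a AND b) OR (c AND NOT a AND b) OR (c AND a AND NOT b)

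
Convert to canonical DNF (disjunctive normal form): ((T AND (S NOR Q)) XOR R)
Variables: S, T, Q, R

(NOT S AND NOT T AND NOT Q AND R) OR (NOT S AND NOT T AND Q AND R) OR (NOT S AND T AND NOT Q AND NOT R) OR (NOT S AND T AND Q AND R) OR (S AND NOT T AND NOT Q AND R) OR (S AND NOT T AND Q AND R) OR (S AND T AND NOT Q AND R) OR (S AND T AND Q AND R)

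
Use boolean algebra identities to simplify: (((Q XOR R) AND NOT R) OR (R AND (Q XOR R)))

By distribution ((E AND v) OR (E AND NOT v) = E):
= (Q XOR R)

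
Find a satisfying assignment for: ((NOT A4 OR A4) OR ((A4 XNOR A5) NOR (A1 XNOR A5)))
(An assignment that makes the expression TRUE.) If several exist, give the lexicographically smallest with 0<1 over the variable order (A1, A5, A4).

A1=0, A5=0, A4=0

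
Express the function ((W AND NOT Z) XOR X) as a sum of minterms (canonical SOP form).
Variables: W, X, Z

Σm(2, 3, 4, 7) = (NOT W AND X AND NOT Z) OR (NOT W AND X AND Z) OR (W AND NOT X AND NOT Z) OR (W AND X AND Z)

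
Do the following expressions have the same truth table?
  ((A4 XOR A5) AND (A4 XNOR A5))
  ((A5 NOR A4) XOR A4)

No. Counterexample: with A5=0, A4=0, Expression 1 = 0 but Expression 2 = 1.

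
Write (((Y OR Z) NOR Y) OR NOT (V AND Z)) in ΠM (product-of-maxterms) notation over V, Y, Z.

ΠM(5, 7) = (NOT V OR Y OR NOT Z) AND (NOT V OR NOT Y OR NOT Z)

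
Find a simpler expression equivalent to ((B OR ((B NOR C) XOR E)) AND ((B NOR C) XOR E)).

By absorption (E AND (E OR v) = E):
= ((B NOR C) XOR E)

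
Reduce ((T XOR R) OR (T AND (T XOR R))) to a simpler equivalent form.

By absorption (E OR (E AND v) = E):
= (T XOR R)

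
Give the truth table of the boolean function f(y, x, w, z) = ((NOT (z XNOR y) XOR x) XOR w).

y | x | w | z | Output
----------------------
0 | 0 | 0 | 0 | 0
0 | 0 | 0 | 1 | 1
0 | 0 | 1 | 0 | 1
0 | 0 | 1 | 1 | 0
0 | 1 | 0 | 0 | 1
0 | 1 | 0 | 1 | 0
0 | 1 | 1 | 0 | 0
0 | 1 | 1 | 1 | 1
1 | 0 | 0 | 0 | 1
1 | 0 | 0 | 1 | 0
1 | 0 | 1 | 0 | 0
1 | 0 | 1 | 1 | 1
1 | 1 | 0 | 0 | 0
1 | 1 | 0 | 1 | 1
1 | 1 | 1 | 0 | 1
1 | 1 | 1 | 1 | 0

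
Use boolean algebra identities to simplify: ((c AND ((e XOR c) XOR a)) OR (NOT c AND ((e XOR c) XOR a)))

By distribution ((E AND v) OR (E AND NOT v) = E):
= ((e XOR c) XOR a)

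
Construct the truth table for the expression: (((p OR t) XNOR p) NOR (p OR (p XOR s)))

t | s | p | Output
------------------
0 | 0 | 0 | 0
0 | 0 | 1 | 0
0 | 1 | 0 | 0
0 | 1 | 1 | 0
1 | 0 | 0 | 1
1 | 0 | 1 | 0
1 | 1 | 0 | 0
1 | 1 | 1 | 0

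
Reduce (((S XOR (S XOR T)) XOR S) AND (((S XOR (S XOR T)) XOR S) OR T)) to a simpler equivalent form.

By absorption (E AND (E OR v) = E) then XOR self-cancellation ((E XOR v) XOR v = E):
= (S XOR T)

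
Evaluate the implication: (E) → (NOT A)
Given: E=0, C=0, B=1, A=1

Antecedent (E) = 0; consequent (NOT A) = 0.
0 → 0 = 1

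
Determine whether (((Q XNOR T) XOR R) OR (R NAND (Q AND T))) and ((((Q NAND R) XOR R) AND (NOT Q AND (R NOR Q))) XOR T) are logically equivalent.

No. Counterexample: with R=0, T=0, Q=1, Expression 1 = 1 but Expression 2 = 0.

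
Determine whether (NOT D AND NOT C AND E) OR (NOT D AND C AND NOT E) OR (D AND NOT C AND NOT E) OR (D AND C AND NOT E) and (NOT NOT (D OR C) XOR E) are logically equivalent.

Yes, they are equivalent — the two output columns agree on all 8 assignments:
D | C | E | Expression 1 | Expression 2
---------------------------------------
0 | 0 | 0 | 0 | 0
0 | 0 | 1 | 1 | 1
0 | 1 | 0 | 1 | 1
0 | 1 | 1 | 0 | 0
1 | 0 | 0 | 1 | 1
1 | 0 | 1 | 0 | 0
1 | 1 | 0 | 1 | 1
1 | 1 | 1 | 0 | 0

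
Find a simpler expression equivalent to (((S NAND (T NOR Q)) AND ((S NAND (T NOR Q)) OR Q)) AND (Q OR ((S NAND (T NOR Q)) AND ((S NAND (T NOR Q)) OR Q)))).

By absorption (E AND (E OR v) = E) then absorption (E AND (E OR v) = E):
= (S NAND (T NOR Q))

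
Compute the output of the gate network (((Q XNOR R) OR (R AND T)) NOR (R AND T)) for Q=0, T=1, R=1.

Substituting: (((0 XNOR 1) OR (1 AND 1)) NOR (1 AND 1))
= 0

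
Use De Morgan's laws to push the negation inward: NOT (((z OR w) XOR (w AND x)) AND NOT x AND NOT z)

NOT ((z OR w) XOR (w AND x)) OR x OR z
De Morgan's: NOT(AND of terms) = OR of negations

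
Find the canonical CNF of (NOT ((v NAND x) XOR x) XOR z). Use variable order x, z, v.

(x OR z OR v) AND (x OR z OR NOT v) AND (NOT x OR z OR NOT v) AND (NOT x OR NOT z OR v)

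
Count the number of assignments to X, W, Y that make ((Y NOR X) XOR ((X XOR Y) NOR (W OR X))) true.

Satisfying assignments: (0,1,0)
Count: 1 out of 8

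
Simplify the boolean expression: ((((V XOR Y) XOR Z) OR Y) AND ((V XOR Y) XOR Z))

By absorption (E AND (E OR v) = E):
= ((V XOR Y) XOR Z)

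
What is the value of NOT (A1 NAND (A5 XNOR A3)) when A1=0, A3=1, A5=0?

Substituting: NOT (0 NAND (0 XNOR 1))
= 0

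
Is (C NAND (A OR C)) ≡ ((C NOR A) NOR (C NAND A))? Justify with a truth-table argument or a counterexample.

No. Counterexample: with A=0, C=0, Expression 1 = 1 but Expression 2 = 0.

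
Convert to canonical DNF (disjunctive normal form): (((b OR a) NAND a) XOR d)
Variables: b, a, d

(NOT b AND NOT a AND NOT d) OR (NOT b AND a AND d) OR (b AND NOT a AND NOT d) OR (b AND a AND d)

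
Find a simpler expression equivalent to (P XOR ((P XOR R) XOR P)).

By XOR self-cancellation ((E XOR v) XOR v = E):
= (P XOR R)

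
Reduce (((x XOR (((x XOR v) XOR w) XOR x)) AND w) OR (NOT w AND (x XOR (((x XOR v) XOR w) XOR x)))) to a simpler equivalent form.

By distribution ((E AND v) OR (E AND NOT v) = E) then XOR self-cancellation ((E XOR v) XOR v = E):
= ((x XOR v) XOR w)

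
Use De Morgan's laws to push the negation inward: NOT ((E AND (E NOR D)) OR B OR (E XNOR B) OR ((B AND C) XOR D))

NOT (E AND (E NOR D)) AND NOT B AND NOT (E XNOR B) AND NOT ((B AND C) XOR D)
De Morgan's: NOT(OR of terms) = AND of negations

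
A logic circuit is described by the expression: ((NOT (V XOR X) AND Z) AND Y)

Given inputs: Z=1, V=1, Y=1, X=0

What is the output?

Substituting: ((NOT (1 XOR 0) AND 1) AND 1)
= 0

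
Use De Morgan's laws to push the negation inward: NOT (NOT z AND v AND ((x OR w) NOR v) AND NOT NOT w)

z OR NOT v OR NOT ((x OR w) NOR v) OR NOT w
De Morgan's: NOT(AND of terms) = OR of negations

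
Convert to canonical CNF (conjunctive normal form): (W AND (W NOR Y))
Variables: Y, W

(Y OR W) AND (Y OR NOT W) AND (NOT Y OR W) AND (NOT Y OR NOT W)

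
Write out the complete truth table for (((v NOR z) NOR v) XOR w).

v | z | w | Output
------------------
0 | 0 | 0 | 0
0 | 0 | 1 | 1
0 | 1 | 0 | 1
0 | 1 | 1 | 0
1 | 0 | 0 | 0
1 | 0 | 1 | 1
1 | 1 | 0 | 0
1 | 1 | 1 | 1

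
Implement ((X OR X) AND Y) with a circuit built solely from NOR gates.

((((X NOR X) NOR (X NOR X)) NOR ((X NOR X) NOR (X NOR X))) NOR (Y NOR Y))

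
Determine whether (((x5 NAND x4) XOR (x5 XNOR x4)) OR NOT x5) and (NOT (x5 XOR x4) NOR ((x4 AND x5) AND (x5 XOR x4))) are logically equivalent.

No. Counterexample: with x5=0, x4=0, Expression 1 = 1 but Expression 2 = 0.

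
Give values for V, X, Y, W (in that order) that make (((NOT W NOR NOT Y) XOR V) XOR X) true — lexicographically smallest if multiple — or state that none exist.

V=0, X=0, Y=1, W=1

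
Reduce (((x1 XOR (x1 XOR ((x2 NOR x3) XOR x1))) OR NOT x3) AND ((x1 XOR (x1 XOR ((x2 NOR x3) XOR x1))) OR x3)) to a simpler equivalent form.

By distribution ((E OR v) AND (E OR NOT v) = E) then XOR self-cancellation ((E XOR v) XOR v = E):
= ((x2 NOR x3) XOR x1)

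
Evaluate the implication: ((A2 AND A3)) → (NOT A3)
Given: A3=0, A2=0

Antecedent ((A2 AND A3)) = 0; consequent (NOT A3) = 1.
0 → 1 = 1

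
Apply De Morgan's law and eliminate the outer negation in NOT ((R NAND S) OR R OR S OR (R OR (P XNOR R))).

NOT (R NAND S) AND NOT R AND NOT S AND NOT (R OR (P XNOR R))
De Morgan's: NOT(OR of terms) = AND of negations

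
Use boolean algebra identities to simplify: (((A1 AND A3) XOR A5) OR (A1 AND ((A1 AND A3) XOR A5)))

By absorption (E OR (E AND v) = E):
= ((A1 AND A3) XOR A5)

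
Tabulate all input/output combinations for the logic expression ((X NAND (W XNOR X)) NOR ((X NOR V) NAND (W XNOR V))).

V | X | W | Output
------------------
0 | 0 | 0 | 0
0 | 0 | 1 | 0
0 | 1 | 0 | 0
0 | 1 | 1 | 0
1 | 0 | 0 | 0
1 | 0 | 1 | 0
1 | 1 | 0 | 0
1 | 1 | 1 | 0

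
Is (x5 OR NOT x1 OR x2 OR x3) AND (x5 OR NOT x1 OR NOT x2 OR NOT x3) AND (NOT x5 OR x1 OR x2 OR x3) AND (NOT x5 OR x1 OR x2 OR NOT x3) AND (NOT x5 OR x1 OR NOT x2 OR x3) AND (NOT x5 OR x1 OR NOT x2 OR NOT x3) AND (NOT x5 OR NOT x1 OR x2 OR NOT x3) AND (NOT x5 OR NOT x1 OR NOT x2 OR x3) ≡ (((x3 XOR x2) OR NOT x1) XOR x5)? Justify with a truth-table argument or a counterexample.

Yes, they are equivalent — the two output columns agree on all 16 assignments:
x5 | x1 | x2 | x3 | Expression 1 | Expression 2
-----------------------------------------------
0 | 0 | 0 | 0 | 1 | 1
0 | 0 | 0 | 1 | 1 | 1
0 | 0 | 1 | 0 | 1 | 1
0 | 0 | 1 | 1 | 1 | 1
0 | 1 | 0 | 0 | 0 | 0
0 | 1 | 0 | 1 | 1 | 1
0 | 1 | 1 | 0 | 1 | 1
0 | 1 | 1 | 1 | 0 | 0
1 | 0 | 0 | 0 | 0 | 0
1 | 0 | 0 | 1 | 0 | 0
1 | 0 | 1 | 0 | 0 | 0
1 | 0 | 1 | 1 | 0 | 0
1 | 1 | 0 | 0 | 1 | 1
1 | 1 | 0 | 1 | 0 | 0
1 | 1 | 1 | 0 | 0 | 0
1 | 1 | 1 | 1 | 1 | 1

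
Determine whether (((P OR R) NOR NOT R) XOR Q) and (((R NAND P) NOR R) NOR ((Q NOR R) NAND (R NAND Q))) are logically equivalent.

No. Counterexample: with Q=0, P=0, R=0, Expression 1 = 0 but Expression 2 = 1.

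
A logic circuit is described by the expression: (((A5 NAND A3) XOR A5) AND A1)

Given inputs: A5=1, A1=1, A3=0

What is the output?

Substituting: (((1 NAND 0) XOR 1) AND 1)
= 0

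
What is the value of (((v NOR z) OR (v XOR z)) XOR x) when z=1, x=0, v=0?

Substituting: (((0 NOR 1) OR (0 XOR 1)) XOR 0)
= 1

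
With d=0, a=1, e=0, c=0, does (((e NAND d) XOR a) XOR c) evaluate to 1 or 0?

Substituting: (((0 NAND 0) XOR 1) XOR 0)
= 0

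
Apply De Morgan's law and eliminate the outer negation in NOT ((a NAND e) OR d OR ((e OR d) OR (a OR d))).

NOT (a NAND e) AND NOT d AND NOT ((e OR d) OR (a OR d))
De Morgan's: NOT(OR of terms) = AND of negations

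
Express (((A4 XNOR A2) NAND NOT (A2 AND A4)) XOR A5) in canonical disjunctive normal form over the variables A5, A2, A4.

(NOT A5 AND NOT A2 AND A4) OR (NOT A5 AND A2 AND NOT A4) OR (NOT A5 AND A2 AND A4) OR (A5 AND NOT A2 AND NOT A4)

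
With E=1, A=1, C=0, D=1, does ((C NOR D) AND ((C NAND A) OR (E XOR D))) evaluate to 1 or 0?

Substituting: ((0 NOR 1) AND ((0 NAND 1) OR (1 XOR 1)))
= 0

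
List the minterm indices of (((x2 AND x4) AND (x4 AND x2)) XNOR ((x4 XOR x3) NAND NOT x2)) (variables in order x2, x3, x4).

Σm(1, 2, 5, 7) = (NOT x2 AND NOT x3 AND x4) OR (NOT x2 AND x3 AND NOT x4) OR (x2 AND NOT x3 AND x4) OR (x2 AND x3 AND x4)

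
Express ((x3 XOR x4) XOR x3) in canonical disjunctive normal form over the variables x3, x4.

(NOT x3 AND x4) OR (x3 AND x4)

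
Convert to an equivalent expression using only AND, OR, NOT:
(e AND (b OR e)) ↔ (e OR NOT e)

((e AND (b OR e)) AND (e OR NOT e)) OR (NOT (e AND (b OR e)) AND NOT (e OR NOT e))
(Biconditional = both true or both false)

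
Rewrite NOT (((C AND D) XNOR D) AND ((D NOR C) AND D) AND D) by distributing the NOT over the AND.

NOT ((C AND D) XNOR D) OR NOT ((D NOR C) AND D) OR NOT D
De Morgan's: NOT(AND of terms) = OR of negations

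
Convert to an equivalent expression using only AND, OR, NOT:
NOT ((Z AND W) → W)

(Z AND W) AND NOT W
(Negated implication: NOT(A → B) = A AND NOT B)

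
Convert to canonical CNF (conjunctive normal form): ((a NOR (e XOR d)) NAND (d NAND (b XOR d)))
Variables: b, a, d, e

(b OR a OR d OR e) AND (NOT b OR a OR d OR e) AND (NOT b OR a OR NOT d OR NOT e)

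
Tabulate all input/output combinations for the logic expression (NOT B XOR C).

C | B | Output
--------------
0 | 0 | 1
0 | 1 | 0
1 | 0 | 0
1 | 1 | 1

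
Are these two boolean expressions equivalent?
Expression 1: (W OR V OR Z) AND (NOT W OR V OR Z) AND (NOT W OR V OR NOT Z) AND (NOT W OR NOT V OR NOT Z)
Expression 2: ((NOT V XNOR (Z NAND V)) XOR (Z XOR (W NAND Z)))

Yes, they are equivalent — the two output columns agree on all 8 assignments:
W | V | Z | Expression 1 | Expression 2
---------------------------------------
0 | 0 | 0 | 0 | 0
0 | 0 | 1 | 1 | 1
0 | 1 | 0 | 1 | 1
0 | 1 | 1 | 1 | 1
1 | 0 | 0 | 0 | 0
1 | 0 | 1 | 0 | 0
1 | 1 | 0 | 1 | 1
1 | 1 | 1 | 0 | 0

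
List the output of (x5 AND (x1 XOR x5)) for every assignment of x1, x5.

x1 | x5 | Output
----------------
0 | 0 | 0
0 | 1 | 1
1 | 0 | 0
1 | 1 | 0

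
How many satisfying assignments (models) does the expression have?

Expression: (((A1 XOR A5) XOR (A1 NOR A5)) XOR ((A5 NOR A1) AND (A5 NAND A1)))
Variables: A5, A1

Satisfying assignments: (0,1), (1,0)
Count: 2 out of 4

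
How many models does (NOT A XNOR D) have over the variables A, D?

Satisfying assignments: (0,1), (1,0)
Count: 2 out of 4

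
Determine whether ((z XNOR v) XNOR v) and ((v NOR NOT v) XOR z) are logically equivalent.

Yes, they are equivalent — the two output columns agree on all 4 assignments:
z | v | Expression 1 | Expression 2
-----------------------------------
0 | 0 | 0 | 0
0 | 1 | 0 | 0
1 | 0 | 1 | 1
1 | 1 | 1 | 1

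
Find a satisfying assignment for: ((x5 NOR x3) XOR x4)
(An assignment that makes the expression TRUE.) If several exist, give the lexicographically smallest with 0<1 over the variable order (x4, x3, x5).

x4=0, x3=0, x5=0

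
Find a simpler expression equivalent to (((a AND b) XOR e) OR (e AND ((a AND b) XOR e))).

By absorption (E OR (E AND v) = E):
= ((a AND b) XOR e)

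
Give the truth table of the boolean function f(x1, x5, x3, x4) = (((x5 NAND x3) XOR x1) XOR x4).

x1 | x5 | x3 | x4 | Output
--------------------------
0 | 0 | 0 | 0 | 1
0 | 0 | 0 | 1 | 0
0 | 0 | 1 | 0 | 1
0 | 0 | 1 | 1 | 0
0 | 1 | 0 | 0 | 1
0 | 1 | 0 | 1 | 0
0 | 1 | 1 | 0 | 0
0 | 1 | 1 | 1 | 1
1 | 0 | 0 | 0 | 0
1 | 0 | 0 | 1 | 1
1 | 0 | 1 | 0 | 0
1 | 0 | 1 | 1 | 1
1 | 1 | 0 | 0 | 0
1 | 1 | 0 | 1 | 1
1 | 1 | 1 | 0 | 1
1 | 1 | 1 | 1 | 0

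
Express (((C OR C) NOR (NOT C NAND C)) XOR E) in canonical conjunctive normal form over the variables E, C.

(E OR C) AND (E OR NOT C)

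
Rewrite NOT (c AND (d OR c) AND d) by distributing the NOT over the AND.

NOT c OR NOT (d OR c) OR NOT d
De Morgan's: NOT(AND of terms) = OR of negations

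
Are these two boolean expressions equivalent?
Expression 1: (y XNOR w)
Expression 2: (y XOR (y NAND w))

No. Counterexample: with y=0, w=1, Expression 1 = 0 but Expression 2 = 1.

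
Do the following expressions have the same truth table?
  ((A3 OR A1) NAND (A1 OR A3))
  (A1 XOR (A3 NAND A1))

No. Counterexample: with A1=0, A3=1, Expression 1 = 0 but Expression 2 = 1.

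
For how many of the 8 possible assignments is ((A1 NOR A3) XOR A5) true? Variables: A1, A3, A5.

Satisfying assignments: (0,0,0), (0,1,1), (1,0,1), (1,1,1)
Count: 4 out of 8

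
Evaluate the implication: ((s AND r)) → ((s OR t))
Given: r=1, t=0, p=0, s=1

Antecedent ((s AND r)) = 1; consequent ((s OR t)) = 1.
1 → 1 = 1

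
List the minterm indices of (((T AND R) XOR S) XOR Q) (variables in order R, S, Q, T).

Σm(2, 3, 4, 5, 9, 10, 12, 15) = (NOT R AND NOT S AND Q AND NOT T) OR (NOT R AND NOT S AND Q AND T) OR (NOT R AND S AND NOT Q AND NOT T) OR (NOT R AND S AND NOT Q AND T) OR (R AND NOT S AND NOT Q AND T) OR (R AND NOT S AND Q AND NOT T) OR (R AND S AND NOT Q AND NOT T) OR (R AND S AND Q AND T)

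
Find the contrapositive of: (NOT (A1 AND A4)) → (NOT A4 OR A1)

Contrapositive: NOT (NOT A4 OR A1) → (A1 AND A4)
Note: A statement and its contrapositive are logically equivalent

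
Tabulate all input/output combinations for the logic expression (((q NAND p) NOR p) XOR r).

r | q | p | Output
------------------
0 | 0 | 0 | 0
0 | 0 | 1 | 0
0 | 1 | 0 | 0
0 | 1 | 1 | 0
1 | 0 | 0 | 1
1 | 0 | 1 | 1
1 | 1 | 0 | 1
1 | 1 | 1 | 1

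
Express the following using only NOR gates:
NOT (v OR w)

(((v NOR w) NOR (v NOR w)) NOR ((v NOR w) NOR (v NOR w)))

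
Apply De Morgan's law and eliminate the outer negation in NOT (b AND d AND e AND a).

NOT b OR NOT d OR NOT e OR NOT a
De Morgan's: NOT(AND of terms) = OR of negations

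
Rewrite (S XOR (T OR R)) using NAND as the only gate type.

((S NAND (S NAND ((T NAND T) NAND (R NAND R)))) NAND (((T NAND T) NAND (R NAND R)) NAND (S NAND ((T NAND T) NAND (R NAND R)))))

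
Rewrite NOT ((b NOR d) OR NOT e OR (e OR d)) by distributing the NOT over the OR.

NOT (b NOR d) AND e AND NOT (e OR d)
De Morgan's: NOT(OR of terms) = AND of negations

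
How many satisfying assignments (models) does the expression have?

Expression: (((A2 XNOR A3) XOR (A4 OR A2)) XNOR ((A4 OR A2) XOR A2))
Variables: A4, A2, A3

Satisfying assignments: (0,0,1), (0,1,1), (1,0,1), (1,1,1)
Count: 4 out of 8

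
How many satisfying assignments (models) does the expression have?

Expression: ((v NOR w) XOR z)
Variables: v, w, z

Satisfying assignments: (0,0,0), (0,1,1), (1,0,1), (1,1,1)
Count: 4 out of 8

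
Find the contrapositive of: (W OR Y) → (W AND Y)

Contrapositive: NOT (W AND Y) → NOT (W OR Y)
Note: A statement and its contrapositive are logically equivalent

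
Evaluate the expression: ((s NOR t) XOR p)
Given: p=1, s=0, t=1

Substituting: ((0 NOR 1) XOR 1)
= 1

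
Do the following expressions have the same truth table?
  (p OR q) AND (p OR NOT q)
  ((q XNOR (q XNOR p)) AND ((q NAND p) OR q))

Yes, they are equivalent — the two output columns agree on all 4 assignments:
p | q | Expression 1 | Expression 2
-----------------------------------
0 | 0 | 0 | 0
0 | 1 | 0 | 0
1 | 0 | 1 | 1
1 | 1 | 1 | 1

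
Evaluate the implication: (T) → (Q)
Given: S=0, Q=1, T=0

Antecedent (T) = 0; consequent (Q) = 1.
0 → 1 = 1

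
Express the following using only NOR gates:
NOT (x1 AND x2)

(((x1 NOR x1) NOR (x2 NOR x2)) NOR ((x1 NOR x1) NOR (x2 NOR x2)))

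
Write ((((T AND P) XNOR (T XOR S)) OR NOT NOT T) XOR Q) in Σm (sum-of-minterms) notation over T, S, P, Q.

Σm(0, 2, 5, 7, 8, 10, 12, 14) = (NOT T AND NOT S AND NOT P AND NOT Q) OR (NOT T AND NOT S AND P AND NOT Q) OR (NOT T AND S AND NOT P AND Q) OR (NOT T AND S AND P AND Q) OR (T AND NOT S AND NOT P AND NOT Q) OR (T AND NOT S AND P AND NOT Q) OR (T AND S AND NOT P AND NOT Q) OR (T AND S AND P AND NOT Q)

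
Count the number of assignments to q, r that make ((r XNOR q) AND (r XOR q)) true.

No assignment satisfies the expression.
Count: 0 out of 4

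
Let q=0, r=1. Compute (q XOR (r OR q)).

Substituting: (0 XOR (1 OR 0))
= 1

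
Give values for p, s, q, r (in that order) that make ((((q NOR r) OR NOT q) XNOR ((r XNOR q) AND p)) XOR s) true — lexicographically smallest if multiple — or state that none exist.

p=0, s=0, q=1, r=0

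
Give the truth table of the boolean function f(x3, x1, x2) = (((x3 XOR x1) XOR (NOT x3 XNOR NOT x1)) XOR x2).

x3 | x1 | x2 | Output
---------------------
0 | 0 | 0 | 1
0 | 0 | 1 | 0
0 | 1 | 0 | 1
0 | 1 | 1 | 0
1 | 0 | 0 | 1
1 | 0 | 1 | 0
1 | 1 | 0 | 1
1 | 1 | 1 | 0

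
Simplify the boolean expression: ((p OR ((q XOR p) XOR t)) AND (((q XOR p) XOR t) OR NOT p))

By distribution ((E OR v) AND (E OR NOT v) = E):
= ((q XOR p) XOR t)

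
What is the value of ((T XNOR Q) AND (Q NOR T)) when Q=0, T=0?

Substituting: ((0 XNOR 0) AND (0 NOR 0))
= 1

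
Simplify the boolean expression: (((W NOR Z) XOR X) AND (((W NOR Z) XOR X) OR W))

By absorption (E AND (E OR v) = E):
= ((W NOR Z) XOR X)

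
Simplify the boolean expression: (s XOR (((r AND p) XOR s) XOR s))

By XOR self-cancellation ((E XOR v) XOR v = E):
= ((r AND p) XOR s)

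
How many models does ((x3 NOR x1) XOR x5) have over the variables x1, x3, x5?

Satisfying assignments: (0,0,0), (0,1,1), (1,0,1), (1,1,1)
Count: 4 out of 8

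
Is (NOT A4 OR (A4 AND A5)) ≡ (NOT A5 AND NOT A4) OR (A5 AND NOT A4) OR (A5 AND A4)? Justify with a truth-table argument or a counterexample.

Yes, they are equivalent — the two output columns agree on all 4 assignments:
A5 | A4 | Expression 1 | Expression 2
-------------------------------------
0 | 0 | 1 | 1
0 | 1 | 0 | 0
1 | 0 | 1 | 1
1 | 1 | 1 | 1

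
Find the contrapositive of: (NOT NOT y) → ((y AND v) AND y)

Contrapositive: NOT ((y AND v) AND y) → NOT y
Note: A statement and its contrapositive are logically equivalent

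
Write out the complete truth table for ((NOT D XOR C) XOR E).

C | E | D | Output
------------------
0 | 0 | 0 | 1
0 | 0 | 1 | 0
0 | 1 | 0 | 0
0 | 1 | 1 | 1
1 | 0 | 0 | 0
1 | 0 | 1 | 1
1 | 1 | 0 | 1
1 | 1 | 1 | 0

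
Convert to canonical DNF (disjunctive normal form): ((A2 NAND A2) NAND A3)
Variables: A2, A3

(NOT A2 AND NOT A3) OR (A2 AND NOT A3) OR (A2 AND A3)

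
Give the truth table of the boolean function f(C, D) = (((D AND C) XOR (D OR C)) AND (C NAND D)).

C | D | Output
--------------
0 | 0 | 0
0 | 1 | 1
1 | 0 | 1
1 | 1 | 0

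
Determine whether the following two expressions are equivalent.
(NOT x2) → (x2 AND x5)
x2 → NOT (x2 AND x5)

No, Inverse is not equivalent to original (counterexample: x2=0, x5=0)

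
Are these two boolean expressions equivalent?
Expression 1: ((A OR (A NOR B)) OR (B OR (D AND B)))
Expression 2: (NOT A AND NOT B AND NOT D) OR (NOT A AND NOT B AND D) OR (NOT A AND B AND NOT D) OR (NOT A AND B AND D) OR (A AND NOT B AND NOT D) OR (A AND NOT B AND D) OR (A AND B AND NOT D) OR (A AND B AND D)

Yes, they are equivalent — the two output columns agree on all 8 assignments:
A | B | D | Expression 1 | Expression 2
---------------------------------------
0 | 0 | 0 | 1 | 1
0 | 0 | 1 | 1 | 1
0 | 1 | 0 | 1 | 1
0 | 1 | 1 | 1 | 1
1 | 0 | 0 | 1 | 1
1 | 0 | 1 | 1 | 1
1 | 1 | 0 | 1 | 1
1 | 1 | 1 | 1 | 1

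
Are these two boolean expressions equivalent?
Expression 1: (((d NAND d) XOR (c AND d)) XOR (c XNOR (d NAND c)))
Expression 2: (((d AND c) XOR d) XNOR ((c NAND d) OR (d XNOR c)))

No. Counterexample: with c=0, d=0, Expression 1 = 1 but Expression 2 = 0.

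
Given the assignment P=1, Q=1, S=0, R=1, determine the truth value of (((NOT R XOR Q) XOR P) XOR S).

Substituting: (((NOT 1 XOR 1) XOR 1) XOR 0)
= 0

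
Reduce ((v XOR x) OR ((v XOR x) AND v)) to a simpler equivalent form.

By absorption (E OR (E AND v) = E):
= (v XOR x)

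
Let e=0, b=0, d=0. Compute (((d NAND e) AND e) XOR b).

Substituting: (((0 NAND 0) AND 0) XOR 0)
= 0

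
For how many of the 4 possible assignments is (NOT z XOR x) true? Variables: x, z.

Satisfying assignments: (0,0), (1,1)
Count: 2 out of 4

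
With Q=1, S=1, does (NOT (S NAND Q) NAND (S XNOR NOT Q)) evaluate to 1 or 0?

Substituting: (NOT (1 NAND 1) NAND (1 XNOR NOT 1))
= 1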